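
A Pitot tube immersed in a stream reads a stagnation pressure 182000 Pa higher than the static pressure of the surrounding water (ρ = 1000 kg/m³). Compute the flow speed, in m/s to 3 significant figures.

Bernoulli between the free stream and the stagnation point: ½ρv² = P_stag − P_static.
v = √(2ΔP/ρ) = √(2·182000/1000) = 19.1 m/s.

v = 19.1 m/s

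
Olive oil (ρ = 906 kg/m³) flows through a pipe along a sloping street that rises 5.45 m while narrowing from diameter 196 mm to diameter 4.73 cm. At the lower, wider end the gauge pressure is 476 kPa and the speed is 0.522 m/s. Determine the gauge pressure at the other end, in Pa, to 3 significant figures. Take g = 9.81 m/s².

Continuity gives A₁v₁ = A₂v₂, so v₂ = (302 cm²)/(17.6 cm²) × 0.522 m/s = 8.96 m/s.
Energy conservation along the streamline gives P₂ = P₁ − ½ρ(v₂² − v₁²) − ρg(h₂ − h₁).
P₂ = 476000 + ½·906·(0.522² − 8.96²) − 906·9.81·(+5.45) = 476000 + (-36300) − (48400) = 391000 Pa.

P₂ ≈ 391000 Pa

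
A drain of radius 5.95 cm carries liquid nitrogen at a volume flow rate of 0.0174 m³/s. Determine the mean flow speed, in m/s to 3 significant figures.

1.56 m/s

Q = 0.0174 m³/s = 0.0174 m³/s.
v = Q/A = 0.0174 / 0.0111 = 1.56 m/s.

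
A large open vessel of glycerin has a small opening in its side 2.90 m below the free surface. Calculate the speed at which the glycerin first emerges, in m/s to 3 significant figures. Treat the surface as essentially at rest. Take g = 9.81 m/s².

v ≈ 7.54 m/s

The surface is effectively still and both ends are open, so ½v² = gh and v = √(2·9.81·2.90) = 7.54 m/s.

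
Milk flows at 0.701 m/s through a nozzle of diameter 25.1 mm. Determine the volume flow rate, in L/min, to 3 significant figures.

Q = 20.8 L/min

Q = A·v = 0.000495 m² × 0.701 m/s = 0.000347 m³/s.
Converting: 0.000347 m³/s × 60000 = 20.8 L/min.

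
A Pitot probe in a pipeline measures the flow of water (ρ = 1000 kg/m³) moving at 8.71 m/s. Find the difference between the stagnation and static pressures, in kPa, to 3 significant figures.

The dynamic pressure equals the rise in static pressure at the stagnation point: ΔP = ½ρv².
ΔP = ½·1000·8.71² = 37900 Pa.

37.9 kPa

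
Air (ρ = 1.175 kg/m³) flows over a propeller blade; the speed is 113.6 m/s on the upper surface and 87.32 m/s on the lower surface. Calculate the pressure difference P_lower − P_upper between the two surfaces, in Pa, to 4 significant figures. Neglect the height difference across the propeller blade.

With negligible Δh, P + ½ρv² is constant, so P_low − P_up = ½ρ(v_up² − v_low²).
ΔP = ½·1.175·(113.6² − 87.32²) = 3102 Pa.

ΔP ≈ 3102 Pa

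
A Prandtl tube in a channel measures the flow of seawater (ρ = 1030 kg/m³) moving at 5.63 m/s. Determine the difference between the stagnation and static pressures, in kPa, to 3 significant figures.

The dynamic pressure equals the rise in static pressure at the stagnation point: ΔP = ½ρv².
ΔP = ½·1030·5.63² = 16300 Pa.

ΔP = 16.3 kPa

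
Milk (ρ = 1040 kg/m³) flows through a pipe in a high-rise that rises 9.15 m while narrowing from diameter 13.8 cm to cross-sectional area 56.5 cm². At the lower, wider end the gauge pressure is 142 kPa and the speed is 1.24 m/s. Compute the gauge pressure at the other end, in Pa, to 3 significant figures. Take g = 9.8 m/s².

43900 Pa

The volume flow rate is constant, so v₂ = (A₁/A₂)v₁ = (150/56.5)·1.24 = 3.28 m/s.
Applying Bernoulli between the two ends and solving for P₂: P₂ = P₁ + ½ρ(v₁² − v₂²) − ρgΔh.
P₂ = 142000 + ½·1040·(1.24² − 3.28²) − 1040·9.8·(+9.15) = 142000 + (-4800) − (93300) = 43900 Pa.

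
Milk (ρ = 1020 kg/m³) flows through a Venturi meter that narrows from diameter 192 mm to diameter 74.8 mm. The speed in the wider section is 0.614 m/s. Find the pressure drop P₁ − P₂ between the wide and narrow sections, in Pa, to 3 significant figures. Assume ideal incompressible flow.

Continuity gives A₁v₁ = A₂v₂, so v₂ = (290 cm²)/(43.9 cm²) × 0.614 m/s = 4.05 m/s.
The pipe is horizontal, so Bernoulli reduces to P₁ + ½ρv₁² = P₂ + ½ρv₂².
P₁ − P₂ = ½·1020·(4.05² − 0.614²) = ½·1020·16.0 = 8150 Pa.

ΔP ≈ 8150 Pa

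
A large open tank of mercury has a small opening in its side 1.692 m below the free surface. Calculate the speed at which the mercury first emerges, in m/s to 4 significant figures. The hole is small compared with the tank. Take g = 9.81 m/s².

v ≈ 5.762 m/s

With the surface at rest and both surface and jet at atmospheric pressure, Bernoulli gives ρg h = ½ρv², so v = √(2gh) = √(2·9.81·1.692) = 5.762 m/s.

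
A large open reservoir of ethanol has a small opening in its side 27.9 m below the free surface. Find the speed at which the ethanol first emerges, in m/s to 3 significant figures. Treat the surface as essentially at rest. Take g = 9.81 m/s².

23.4 m/s

Bernoulli from surface to hole (P equal, v_surface ≈ 0): v = √(2gh) = √(2×9.81×27.9) = 23.4 m/s.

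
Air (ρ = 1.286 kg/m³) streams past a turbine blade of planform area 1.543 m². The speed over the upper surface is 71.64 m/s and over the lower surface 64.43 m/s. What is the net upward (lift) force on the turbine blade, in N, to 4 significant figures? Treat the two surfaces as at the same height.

The faster flow above has the lower pressure; Bernoulli (same height) gives ΔP = ½ρ(v_up² − v_low²).
ΔP = ½·1.286·(71.64² − 64.43²) = 630.8 Pa.
Lift = ΔP · A = 630.8 × 1.543 = 973.4 N.

F = 973.4 N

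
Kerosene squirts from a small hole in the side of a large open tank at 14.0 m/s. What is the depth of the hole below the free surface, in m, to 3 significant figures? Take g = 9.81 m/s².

Torricelli: v = √(2gh), so h = v²/(2g).
h = 14.0²/(2·9.81) = 196/19.62 = 9.99 m.

h ≈ 9.99 m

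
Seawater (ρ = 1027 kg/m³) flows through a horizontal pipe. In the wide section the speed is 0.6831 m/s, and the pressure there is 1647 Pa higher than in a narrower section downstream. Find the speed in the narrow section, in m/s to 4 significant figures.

v₂ = 1.917 m/s

Horizontal Bernoulli: P₁ + ½ρv₁² = P₂ + ½ρv₂², so v₂² = v₁² + 2(P₁ − P₂)/ρ.
v₂ = √(0.6831² + 2·1647/1027) = √(0.4666 + 3.207) = 1.917 m/s.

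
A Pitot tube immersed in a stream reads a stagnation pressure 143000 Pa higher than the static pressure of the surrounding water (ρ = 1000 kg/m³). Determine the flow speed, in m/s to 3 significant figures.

Bernoulli between the free stream and the stagnation point: ½ρv² = P_stag − P_static.
v = √(2ΔP/ρ) = √(2·143000/1000) = 16.9 m/s.

16.9 m/s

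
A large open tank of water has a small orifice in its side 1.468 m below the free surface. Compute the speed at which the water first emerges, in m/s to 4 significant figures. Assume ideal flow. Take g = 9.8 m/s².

v ≈ 5.364 m/s

Bernoulli from surface to hole (P equal, v_surface ≈ 0): v = √(2gh) = √(2×9.8×1.468) = 5.364 m/s.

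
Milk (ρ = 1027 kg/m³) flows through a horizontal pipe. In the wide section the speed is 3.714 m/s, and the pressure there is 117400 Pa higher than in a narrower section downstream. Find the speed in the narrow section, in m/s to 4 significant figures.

v₂ ≈ 15.57 m/s

Along the level pipe P + ½ρv² is conserved, hence v₂² = v₁² + 2(P₁ − P₂)/ρ.
v₂ = √(3.714² + 2·117400/1027) = √(13.79 + 228.6) = 15.57 m/s.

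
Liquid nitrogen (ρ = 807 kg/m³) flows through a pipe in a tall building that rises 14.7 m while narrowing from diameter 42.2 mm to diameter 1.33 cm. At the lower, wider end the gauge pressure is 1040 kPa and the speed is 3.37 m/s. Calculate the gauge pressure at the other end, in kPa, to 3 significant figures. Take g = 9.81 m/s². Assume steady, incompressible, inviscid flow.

P₂ ≈ 464 kPa

Mass conservation (A₁v₁ = A₂v₂) gives v₂ = 3.37 × 14.0/1.39 = 33.9 m/s.
Bernoulli: P₁ + ½ρv₁² + ρg h₁ = P₂ + ½ρv₂² + ρg h₂, so P₂ = P₁ + ½ρ(v₁² − v₂²) − ρg(h₂ − h₁).
P₂ = 1040000 + ½·807·(3.37² − 33.9²) − 807·9.81·(+14.7) = 1040000 + (-460000) − (116000) = 464000 Pa.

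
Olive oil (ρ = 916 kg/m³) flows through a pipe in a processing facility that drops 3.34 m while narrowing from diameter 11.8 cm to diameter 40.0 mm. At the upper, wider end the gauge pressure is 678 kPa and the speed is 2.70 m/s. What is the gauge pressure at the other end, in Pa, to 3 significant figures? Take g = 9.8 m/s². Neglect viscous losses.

P₂ ≈ 458000 Pa

Continuity gives A₁v₁ = A₂v₂, so v₂ = (109 cm²)/(12.6 cm²) × 2.70 m/s = 23.5 m/s.
Applying Bernoulli between the two ends and solving for P₂: P₂ = P₁ + ½ρ(v₁² − v₂²) − ρgΔh.
P₂ = 678000 + ½·916·(2.70² − 23.5²) − 916·9.8·(−3.34) = 678000 + (-250000) − (-30000) = 458000 Pa.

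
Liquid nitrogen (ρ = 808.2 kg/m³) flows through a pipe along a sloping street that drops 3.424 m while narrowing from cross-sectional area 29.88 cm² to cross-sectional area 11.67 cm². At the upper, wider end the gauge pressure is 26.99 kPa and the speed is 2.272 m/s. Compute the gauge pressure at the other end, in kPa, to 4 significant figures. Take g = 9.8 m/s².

By continuity, v₂ = v₁·A₁/A₂ = 2.272·(29.88/11.67) = 5.817 m/s.
Energy conservation along the streamline gives P₂ = P₁ − ½ρ(v₂² − v₁²) − ρg(h₂ − h₁).
P₂ = 26990 + ½·808.2·(2.272² − 5.817²) − 808.2·9.8·(−3.424) = 26990 + (-11590) − (-27120) = 42520 Pa.

P₂ = 42.52 kPa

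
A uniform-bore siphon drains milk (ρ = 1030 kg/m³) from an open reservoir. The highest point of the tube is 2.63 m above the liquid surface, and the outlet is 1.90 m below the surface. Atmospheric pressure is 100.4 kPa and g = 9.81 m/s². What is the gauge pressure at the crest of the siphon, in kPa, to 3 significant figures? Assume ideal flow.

P_gauge ≈ -45.8 kPa

Bernoulli surface→outlet gives ½v² = g·h_out, so v = √(2·9.81·1.90) = 6.11 m/s.
The bore is uniform, so the speed at the crest is the same v. Bernoulli surface→crest: P_atm = P_top + ½ρv² + ρg·h_top.
P_top = 100400 − ½·1030·6.11² − 1030·9.81·2.63 = 54600 Pa. So P_gauge = P_top − P_atm = -45800 Pa.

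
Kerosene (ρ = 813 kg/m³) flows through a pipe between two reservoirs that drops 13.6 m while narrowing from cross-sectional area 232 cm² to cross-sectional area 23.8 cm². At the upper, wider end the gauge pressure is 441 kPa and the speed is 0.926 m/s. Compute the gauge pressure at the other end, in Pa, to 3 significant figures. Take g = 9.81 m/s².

Mass conservation (A₁v₁ = A₂v₂) gives v₂ = 0.926 × 232/23.8 = 9.03 m/s.
Bernoulli: P₁ + ½ρv₁² + ρg h₁ = P₂ + ½ρv₂² + ρg h₂, so P₂ = P₁ + ½ρ(v₁² − v₂²) − ρg(h₂ − h₁).
P₂ = 441000 + ½·813·(0.926² − 9.03²) − 813·9.81·(−13.6) = 441000 + (-32800) − (-108000) = 517000 Pa.

P₂ ≈ 517000 Pa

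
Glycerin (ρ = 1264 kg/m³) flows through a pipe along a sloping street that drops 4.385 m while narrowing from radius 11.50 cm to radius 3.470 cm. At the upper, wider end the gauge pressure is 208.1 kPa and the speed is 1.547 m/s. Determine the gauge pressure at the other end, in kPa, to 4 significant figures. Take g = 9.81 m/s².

Continuity gives A₁v₁ = A₂v₂, so v₂ = (415.5 cm²)/(37.83 cm²) × 1.547 m/s = 16.99 m/s.
Applying Bernoulli between the two ends and solving for P₂: P₂ = P₁ + ½ρ(v₁² − v₂²) − ρgΔh.
P₂ = 208100 + ½·1264·(1.547² − 16.99²) − 1264·9.81·(−4.385) = 208100 + (-180900) − (-54370) = 81520 Pa.

P₂ = 81.52 kPa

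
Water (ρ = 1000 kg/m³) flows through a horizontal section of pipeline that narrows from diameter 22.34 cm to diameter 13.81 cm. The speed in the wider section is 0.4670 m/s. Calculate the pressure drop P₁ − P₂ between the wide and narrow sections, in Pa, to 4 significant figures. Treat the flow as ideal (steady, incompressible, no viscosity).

Mass conservation (A₁v₁ = A₂v₂) gives v₂ = 0.4670 × 392.0/149.8 = 1.222 m/s.
The pipe is horizontal, so Bernoulli reduces to P₁ + ½ρv₁² = P₂ + ½ρv₂².
P₁ − P₂ = ½·1000·(1.222² − 0.4670²) = ½·1000·1.275 = 637.7 Pa.

637.7 Pa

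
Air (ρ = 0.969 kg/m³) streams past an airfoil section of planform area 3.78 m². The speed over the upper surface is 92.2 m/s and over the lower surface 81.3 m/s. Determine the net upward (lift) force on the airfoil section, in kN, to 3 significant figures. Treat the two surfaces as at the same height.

The faster flow above has the lower pressure; Bernoulli (same height) gives ΔP = ½ρ(v_up² − v_low²).
ΔP = ½·0.969·(92.2² − 81.3²) = 916 Pa.
Lift = ΔP · A = 916 × 3.78 = 3460 N.

F ≈ 3.46 kN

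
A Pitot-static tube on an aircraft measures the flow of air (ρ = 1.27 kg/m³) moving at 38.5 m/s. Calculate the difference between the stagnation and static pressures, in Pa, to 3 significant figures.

The dynamic pressure equals the rise in static pressure at the stagnation point: ΔP = ½ρv².
ΔP = ½·1.27·38.5² = 941 Pa.

ΔP = 941 Pa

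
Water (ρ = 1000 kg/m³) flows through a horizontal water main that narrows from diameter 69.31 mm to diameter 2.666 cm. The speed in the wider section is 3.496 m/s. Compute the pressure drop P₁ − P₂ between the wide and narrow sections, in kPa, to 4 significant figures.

ΔP = 273.1 kPa

By continuity, v₂ = v₁·A₁/A₂ = 3.496·(37.73/5.582) = 23.63 m/s.
With no height change, Bernoulli's equation is P₁ + ½ρv₁² = P₂ + ½ρv₂².
P₁ − P₂ = ½·1000·(23.63² − 3.496²) = ½·1000·546.1 = 273100 Pa.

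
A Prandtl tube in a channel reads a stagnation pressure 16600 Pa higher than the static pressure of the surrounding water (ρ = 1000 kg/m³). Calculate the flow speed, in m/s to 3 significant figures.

The dynamic pressure equals the rise in static pressure at the stagnation point: ΔP = ½ρv².
v = √(2ΔP/ρ) = √(2·16600/1000) = 5.76 m/s.

v = 5.76 m/s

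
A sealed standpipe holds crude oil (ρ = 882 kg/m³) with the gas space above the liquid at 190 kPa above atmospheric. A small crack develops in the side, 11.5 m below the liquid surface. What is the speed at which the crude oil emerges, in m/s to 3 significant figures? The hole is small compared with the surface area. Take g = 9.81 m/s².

v ≈ 25.6 m/s

Take point 1 at the surface (v₁ ≈ 0) and point 2 at the hole (at atmospheric pressure). Bernoulli: P₁ + ρg h = P_atm + ½ρv₂².
With P₁ − P_atm = 190000 Pa, v₂ = √(2gh + 2ΔP/ρ) = √(2·9.81·11.5 + 2·190000/882) = 25.6 m/s.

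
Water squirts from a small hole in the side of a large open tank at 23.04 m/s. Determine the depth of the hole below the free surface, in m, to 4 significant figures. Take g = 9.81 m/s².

h ≈ 27.06 m

Torricelli: v = √(2gh), so h = v²/(2g).
h = 23.04²/(2·9.81) = 530.8/19.62 = 27.06 m.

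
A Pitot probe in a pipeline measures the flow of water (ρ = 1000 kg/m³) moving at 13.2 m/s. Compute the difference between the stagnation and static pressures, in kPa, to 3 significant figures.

The dynamic pressure equals the rise in static pressure at the stagnation point: ΔP = ½ρv².
ΔP = ½·1000·13.2² = 87100 Pa.

ΔP = 87.1 kPa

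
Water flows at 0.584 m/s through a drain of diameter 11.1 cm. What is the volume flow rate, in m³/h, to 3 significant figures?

Q = A·v = 0.00968 m² × 0.584 m/s = 0.00565 m³/s.
Converting: 0.00565 m³/s × 3600 = 20.3 m³/h.

Q ≈ 20.3 m³/h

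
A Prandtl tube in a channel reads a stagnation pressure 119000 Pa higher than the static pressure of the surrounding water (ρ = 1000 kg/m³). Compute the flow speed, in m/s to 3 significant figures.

v ≈ 15.4 m/s

Bernoulli between the free stream and the stagnation point: ½ρv² = P_stag − P_static.
v = √(2ΔP/ρ) = √(2·119000/1000) = 15.4 m/s.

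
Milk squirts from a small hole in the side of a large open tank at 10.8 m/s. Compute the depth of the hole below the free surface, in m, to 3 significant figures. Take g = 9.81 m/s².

h = 5.94 m

For a small hole in a large open tank, ½v² = gh, giving h = v²/(2g).
h = 10.8²/(2·9.81) = 117/19.62 = 5.94 m.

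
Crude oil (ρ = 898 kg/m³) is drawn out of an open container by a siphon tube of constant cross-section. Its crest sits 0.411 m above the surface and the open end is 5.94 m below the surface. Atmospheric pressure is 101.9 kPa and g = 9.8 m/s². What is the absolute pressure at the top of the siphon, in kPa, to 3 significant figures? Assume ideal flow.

46.0 kPa

Bernoulli surface→outlet gives ½v² = g·h_out, so v = √(2·9.8·5.94) = 10.8 m/s.
The bore is uniform, so the speed at the crest is the same v. Bernoulli surface→crest: P_atm = P_top + ½ρv² + ρg·h_top.
P_top = 101900 − ½·898·10.8² − 898·9.8·0.411 = 46000 Pa.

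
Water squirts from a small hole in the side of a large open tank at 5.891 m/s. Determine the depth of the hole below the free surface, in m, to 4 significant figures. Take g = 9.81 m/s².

h ≈ 1.769 m

Torricelli: v = √(2gh), so h = v²/(2g).
h = 5.891²/(2·9.81) = 34.70/19.62 = 1.769 m.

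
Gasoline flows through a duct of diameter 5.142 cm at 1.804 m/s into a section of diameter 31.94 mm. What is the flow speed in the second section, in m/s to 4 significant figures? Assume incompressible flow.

v₂ ≈ 4.676 m/s

The volume flow rate is constant, so v₂ = (A₁/A₂)v₁ = (20.77/8.012)·1.804 = 4.676 m/s.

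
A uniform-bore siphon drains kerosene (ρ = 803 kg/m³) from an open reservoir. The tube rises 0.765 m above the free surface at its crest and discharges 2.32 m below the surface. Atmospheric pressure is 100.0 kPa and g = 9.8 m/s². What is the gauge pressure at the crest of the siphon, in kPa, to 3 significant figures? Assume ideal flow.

From the surface to the outlet (both open to atmosphere, surface at rest): v = √(2g·h_out) = √(2·9.8·2.32) = 6.74 m/s.
With constant cross-section the crest speed equals v; applying Bernoulli from the surface up to the crest, P_top = P_atm − ½ρv² − ρg·h_top.
P_top = 100000 − ½·803·6.74² − 803·9.8·0.765 = 75700 Pa. So P_gauge = P_top − P_atm = -24300 Pa.

P_gauge ≈ -24.3 kPa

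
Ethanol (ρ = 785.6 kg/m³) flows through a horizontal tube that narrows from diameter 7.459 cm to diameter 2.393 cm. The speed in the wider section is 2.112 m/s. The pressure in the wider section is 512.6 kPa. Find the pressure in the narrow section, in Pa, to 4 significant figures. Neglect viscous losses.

The volume flow rate is constant, so v₂ = (A₁/A₂)v₁ = (43.70/4.498)·2.112 = 20.52 m/s.
Bernoulli (h₁ = h₂): P₁ − P₂ = ½ρ(v₂² − v₁²).
P₂ = P₁ − ½ρ(v₂² − v₁²) = 512600 − ½·785.6·(20.52² − 2.112²) = 512600 − 163600 = 349000 Pa.

P₂ ≈ 349000 Pa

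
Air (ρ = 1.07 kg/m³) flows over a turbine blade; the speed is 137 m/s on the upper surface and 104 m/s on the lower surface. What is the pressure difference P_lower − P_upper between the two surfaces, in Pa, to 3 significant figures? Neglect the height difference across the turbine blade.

ΔP ≈ 4250 Pa

The pressure is lower where the speed is higher: ΔP = ½ρ(v_up² − v_low²).
ΔP = ½·1.07·(137² − 104²) = 4250 Pa.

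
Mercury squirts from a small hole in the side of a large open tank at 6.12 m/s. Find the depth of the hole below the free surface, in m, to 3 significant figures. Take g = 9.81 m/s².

1.91 m

Torricelli: v = √(2gh), so h = v²/(2g).
h = 6.12²/(2·9.81) = 37.5/19.62 = 1.91 m.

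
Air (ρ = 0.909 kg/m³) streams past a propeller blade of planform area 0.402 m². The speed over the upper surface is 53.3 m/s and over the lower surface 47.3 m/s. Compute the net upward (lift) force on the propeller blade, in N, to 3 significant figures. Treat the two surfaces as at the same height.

F ≈ 110 N

The faster flow above has the lower pressure; Bernoulli (same height) gives ΔP = ½ρ(v_up² − v_low²).
ΔP = ½·0.909·(53.3² − 47.3²) = 274 Pa.
Lift = ΔP · A = 274 × 0.402 = 110 N.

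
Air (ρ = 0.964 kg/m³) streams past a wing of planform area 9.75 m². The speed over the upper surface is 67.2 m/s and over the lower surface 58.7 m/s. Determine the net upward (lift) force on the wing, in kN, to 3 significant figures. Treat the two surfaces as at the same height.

F ≈ 5.03 kN

The faster flow above has the lower pressure; Bernoulli (same height) gives ΔP = ½ρ(v_up² − v_low²).
ΔP = ½·0.964·(67.2² − 58.7²) = 516 Pa.
Lift = ΔP · A = 516 × 9.75 = 5030 N.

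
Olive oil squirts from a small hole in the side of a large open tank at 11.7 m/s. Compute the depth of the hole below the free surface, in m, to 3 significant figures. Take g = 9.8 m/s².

h ≈ 6.98 m

For a small hole in a large open tank, ½v² = gh, giving h = v²/(2g).
h = 11.7²/(2·9.8) = 137/19.60 = 6.98 m.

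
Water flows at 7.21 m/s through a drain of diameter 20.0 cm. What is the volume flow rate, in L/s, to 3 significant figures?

Q = A·v = 0.0314 m² × 7.21 m/s = 0.227 m³/s.
Converting: 0.227 m³/s × 1000 = 227 L/s.

Q ≈ 227 L/s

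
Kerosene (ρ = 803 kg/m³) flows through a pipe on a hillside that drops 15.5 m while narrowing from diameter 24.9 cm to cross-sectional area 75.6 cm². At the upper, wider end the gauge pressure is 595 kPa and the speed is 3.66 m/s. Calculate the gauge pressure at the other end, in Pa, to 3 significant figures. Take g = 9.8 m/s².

P₂ = 499000 Pa

The volume flow rate is constant, so v₂ = (A₁/A₂)v₁ = (487/75.6)·3.66 = 23.6 m/s.
Bernoulli: P₁ + ½ρv₁² + ρg h₁ = P₂ + ½ρv₂² + ρg h₂, so P₂ = P₁ + ½ρ(v₁² − v₂²) − ρg(h₂ − h₁).
P₂ = 595000 + ½·803·(3.66² − 23.6²) − 803·9.8·(−15.5) = 595000 + (-218000) − (-122000) = 499000 Pa.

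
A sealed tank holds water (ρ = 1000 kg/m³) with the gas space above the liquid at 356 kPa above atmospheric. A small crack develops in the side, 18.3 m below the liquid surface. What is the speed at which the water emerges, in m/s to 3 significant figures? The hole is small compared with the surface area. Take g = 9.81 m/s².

v = 32.7 m/s

Take point 1 at the surface (v₁ ≈ 0) and point 2 at the hole (at atmospheric pressure). Bernoulli: P₁ + ρg h = P_atm + ½ρv₂².
With P₁ − P_atm = 356000 Pa, v₂ = √(2gh + 2ΔP/ρ) = √(2·9.81·18.3 + 2·356000/1000) = 32.7 m/s.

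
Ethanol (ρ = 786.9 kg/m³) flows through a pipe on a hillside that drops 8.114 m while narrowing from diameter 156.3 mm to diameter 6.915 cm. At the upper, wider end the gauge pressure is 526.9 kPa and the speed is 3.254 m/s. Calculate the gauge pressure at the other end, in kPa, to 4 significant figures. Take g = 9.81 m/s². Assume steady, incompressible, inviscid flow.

P₂ ≈ 485.0 kPa

Mass conservation (A₁v₁ = A₂v₂) gives v₂ = 3.254 × 191.9/37.56 = 16.62 m/s.
Applying Bernoulli between the two ends and solving for P₂: P₂ = P₁ + ½ρ(v₁² − v₂²) − ρgΔh.
P₂ = 526900 + ½·786.9·(3.254² − 16.62²) − 786.9·9.81·(−8.114) = 526900 + (-104600) − (-62640) = 485000 Pa.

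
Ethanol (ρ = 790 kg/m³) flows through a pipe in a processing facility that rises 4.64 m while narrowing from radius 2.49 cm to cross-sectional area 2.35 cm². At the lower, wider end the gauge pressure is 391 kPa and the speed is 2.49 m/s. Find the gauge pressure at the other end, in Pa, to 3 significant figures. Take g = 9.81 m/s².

The volume flow rate is constant, so v₂ = (A₁/A₂)v₁ = (19.5/2.35)·2.49 = 20.6 m/s.
Energy conservation along the streamline gives P₂ = P₁ − ½ρ(v₂² − v₁²) − ρg(h₂ − h₁).
P₂ = 391000 + ½·790·(2.49² − 20.6²) − 790·9.81·(+4.64) = 391000 + (-166000) − (36000) = 189000 Pa.

189000 Pa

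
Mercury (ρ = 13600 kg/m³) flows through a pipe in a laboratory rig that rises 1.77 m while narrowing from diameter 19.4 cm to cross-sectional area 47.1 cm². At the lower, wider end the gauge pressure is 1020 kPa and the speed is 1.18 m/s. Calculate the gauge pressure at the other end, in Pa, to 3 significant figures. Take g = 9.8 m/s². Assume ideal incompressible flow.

P₂ ≈ 421000 Pa

The volume flow rate is constant, so v₂ = (A₁/A₂)v₁ = (296/47.1)·1.18 = 7.41 m/s.
Bernoulli: P₁ + ½ρv₁² + ρg h₁ = P₂ + ½ρv₂² + ρg h₂, so P₂ = P₁ + ½ρ(v₁² − v₂²) − ρg(h₂ − h₁).
P₂ = 1020000 + ½·13600·(1.18² − 7.41²) − 13600·9.8·(+1.77) = 1020000 + (-363000) − (236000) = 421000 Pa.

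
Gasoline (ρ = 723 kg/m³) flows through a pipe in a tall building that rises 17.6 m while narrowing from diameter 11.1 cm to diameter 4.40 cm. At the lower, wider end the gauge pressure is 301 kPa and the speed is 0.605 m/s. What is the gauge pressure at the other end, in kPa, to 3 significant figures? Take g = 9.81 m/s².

Mass conservation (A₁v₁ = A₂v₂) gives v₂ = 0.605 × 96.8/15.2 = 3.85 m/s.
Bernoulli: P₁ + ½ρv₁² + ρg h₁ = P₂ + ½ρv₂² + ρg h₂, so P₂ = P₁ + ½ρ(v₁² − v₂²) − ρg(h₂ − h₁).
P₂ = 301000 + ½·723·(0.605² − 3.85²) − 723·9.81·(+17.6) = 301000 + (-5230) − (125000) = 171000 Pa.

P₂ ≈ 171 kPa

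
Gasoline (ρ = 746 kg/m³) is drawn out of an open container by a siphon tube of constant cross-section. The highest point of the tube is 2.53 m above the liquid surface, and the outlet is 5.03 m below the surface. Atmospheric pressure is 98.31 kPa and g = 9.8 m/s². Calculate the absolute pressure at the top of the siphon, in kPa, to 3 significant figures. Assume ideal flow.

P_top ≈ 43.0 kPa

From the surface to the outlet (both open to atmosphere, surface at rest): v = √(2g·h_out) = √(2·9.8·5.03) = 9.93 m/s.
The bore is uniform, so the speed at the crest is the same v. Bernoulli surface→crest: P_atm = P_top + ½ρv² + ρg·h_top.
P_top = 98310 − ½·746·9.93² − 746·9.8·2.53 = 43000 Pa.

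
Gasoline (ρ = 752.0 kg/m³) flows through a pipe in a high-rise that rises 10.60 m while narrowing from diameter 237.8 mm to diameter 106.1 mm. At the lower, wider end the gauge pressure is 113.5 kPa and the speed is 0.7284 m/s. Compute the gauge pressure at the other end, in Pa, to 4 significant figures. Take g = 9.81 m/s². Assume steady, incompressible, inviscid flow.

By continuity, v₂ = v₁·A₁/A₂ = 0.7284·(444.1/88.41) = 3.659 m/s.
Applying Bernoulli between the two ends and solving for P₂: P₂ = P₁ + ½ρ(v₁² − v₂²) − ρgΔh.
P₂ = 113500 + ½·752.0·(0.7284² − 3.659²) − 752.0·9.81·(+10.60) = 113500 + (-4835) − (78200) = 30470 Pa.

P₂ ≈ 30470 Pa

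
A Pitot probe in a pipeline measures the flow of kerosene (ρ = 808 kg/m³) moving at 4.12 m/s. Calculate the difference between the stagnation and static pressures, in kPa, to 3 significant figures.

ΔP = 6.86 kPa

At the stagnation point the flow is brought to rest, so Bernoulli gives P_stag − P_static = ½ρv².
ΔP = ½·808·4.12² = 6860 Pa.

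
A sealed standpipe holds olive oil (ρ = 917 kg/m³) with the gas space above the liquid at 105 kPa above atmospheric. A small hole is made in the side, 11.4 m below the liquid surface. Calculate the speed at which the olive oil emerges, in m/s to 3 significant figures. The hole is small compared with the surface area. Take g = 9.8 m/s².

Take point 1 at the surface (v₁ ≈ 0) and point 2 at the hole (at atmospheric pressure). Bernoulli: P₁ + ρg h = P_atm + ½ρv₂².
With P₁ − P_atm = 105000 Pa, v₂ = √(2gh + 2ΔP/ρ) = √(2·9.8·11.4 + 2·105000/917) = 21.3 m/s.

v ≈ 21.3 m/s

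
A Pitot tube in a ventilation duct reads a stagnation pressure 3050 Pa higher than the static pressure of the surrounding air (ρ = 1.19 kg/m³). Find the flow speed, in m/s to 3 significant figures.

v = 71.6 m/s

At the stagnation point the flow is brought to rest, so Bernoulli gives P_stag − P_static = ½ρv².
v = √(2ΔP/ρ) = √(2·3050/1.19) = 71.6 m/s.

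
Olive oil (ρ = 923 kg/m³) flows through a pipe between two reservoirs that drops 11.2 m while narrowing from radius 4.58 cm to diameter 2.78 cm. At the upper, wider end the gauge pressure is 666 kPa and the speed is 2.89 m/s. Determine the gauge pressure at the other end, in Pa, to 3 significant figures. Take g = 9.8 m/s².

The volume flow rate is constant, so v₂ = (A₁/A₂)v₁ = (65.9/6.07)·2.89 = 31.4 m/s.
Bernoulli: P₁ + ½ρv₁² + ρg h₁ = P₂ + ½ρv₂² + ρg h₂, so P₂ = P₁ + ½ρ(v₁² − v₂²) − ρg(h₂ − h₁).
P₂ = 666000 + ½·923·(2.89² − 31.4²) − 923·9.8·(−11.2) = 666000 + (-450000) − (-101000) = 317000 Pa.

P₂ = 317000 Pa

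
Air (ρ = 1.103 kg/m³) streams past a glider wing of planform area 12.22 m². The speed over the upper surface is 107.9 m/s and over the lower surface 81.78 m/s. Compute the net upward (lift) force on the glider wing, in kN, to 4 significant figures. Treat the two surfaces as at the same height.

With equal heights on the two surfaces, Bernoulli gives P_lower − P_upper = ½ρ(v_upper² − v_lower²).
ΔP = ½·1.103·(107.9² − 81.78²) = 2732 Pa.
Lift = ΔP · A = 2732 × 12.22 = 33390 N.

F ≈ 33.39 kN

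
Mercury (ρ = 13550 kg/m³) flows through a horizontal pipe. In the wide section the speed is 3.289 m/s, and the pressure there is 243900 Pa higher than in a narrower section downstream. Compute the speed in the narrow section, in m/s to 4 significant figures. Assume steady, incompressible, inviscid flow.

With h₁ = h₂, rearranging Bernoulli gives v₂ = √(v₁² + 2ΔP/ρ).
v₂ = √(3.289² + 2·243900/13550) = √(10.82 + 36.00) = 6.842 m/s.

6.842 m/s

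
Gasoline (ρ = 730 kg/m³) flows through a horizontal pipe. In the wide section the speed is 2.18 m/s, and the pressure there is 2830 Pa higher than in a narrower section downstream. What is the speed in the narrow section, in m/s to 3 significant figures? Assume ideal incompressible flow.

With h₁ = h₂, rearranging Bernoulli gives v₂ = √(v₁² + 2ΔP/ρ).
v₂ = √(2.18² + 2·2830/730) = √(4.75 + 7.75) = 3.54 m/s.

v₂ = 3.54 m/s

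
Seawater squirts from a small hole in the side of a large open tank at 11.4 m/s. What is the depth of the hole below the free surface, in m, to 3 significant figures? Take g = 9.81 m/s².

Inverting v = √(2gh) gives h = v² / 2g.
h = 11.4²/(2·9.81) = 130/19.62 = 6.62 m.

h = 6.62 m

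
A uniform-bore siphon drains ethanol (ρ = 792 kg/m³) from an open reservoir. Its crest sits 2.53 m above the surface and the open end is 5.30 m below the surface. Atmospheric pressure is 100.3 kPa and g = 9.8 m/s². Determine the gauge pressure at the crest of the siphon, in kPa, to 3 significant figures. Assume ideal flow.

Bernoulli surface→outlet gives ½v² = g·h_out, so v = √(2·9.8·5.30) = 10.2 m/s.
The bore is uniform, so the speed at the crest is the same v. Bernoulli surface→crest: P_atm = P_top + ½ρv² + ρg·h_top.
P_top = 100300 − ½·792·10.2² − 792·9.8·2.53 = 39500 Pa. So P_gauge = P_top − P_atm = -60800 Pa.

P_gauge ≈ -60.8 kPa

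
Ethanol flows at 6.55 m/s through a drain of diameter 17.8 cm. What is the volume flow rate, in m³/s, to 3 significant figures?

Q = A·v = 0.0249 m² × 6.55 m/s = 0.163 m³/s.

Q = 0.163 m³/s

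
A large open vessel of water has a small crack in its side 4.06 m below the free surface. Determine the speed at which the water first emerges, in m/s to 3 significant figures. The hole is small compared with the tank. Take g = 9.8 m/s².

v = 8.92 m/s

Torricelli's result v = √(2gh) gives v = √(2·9.8·4.06) = 8.92 m/s.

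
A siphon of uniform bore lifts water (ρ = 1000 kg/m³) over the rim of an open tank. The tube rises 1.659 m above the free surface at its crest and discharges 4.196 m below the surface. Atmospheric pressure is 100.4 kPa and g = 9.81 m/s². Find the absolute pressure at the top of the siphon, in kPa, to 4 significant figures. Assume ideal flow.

Bernoulli surface→outlet gives ½v² = g·h_out, so v = √(2·9.81·4.196) = 9.073 m/s.
Continuity keeps v the same throughout the tube; from surface to crest, P_atm + 0 = P_top + ½ρv² + ρg·h_top.
P_top = 100400 − ½·1000·9.073² − 1000·9.81·1.659 = 42960 Pa.

P_top = 42.96 kPa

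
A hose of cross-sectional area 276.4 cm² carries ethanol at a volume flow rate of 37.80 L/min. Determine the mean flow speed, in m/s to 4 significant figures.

Q = 37.80 L/min = 0.0006300 m³/s.
v = Q/A = 0.0006300 / 0.02764 = 0.02279 m/s.

v ≈ 0.02279 m/s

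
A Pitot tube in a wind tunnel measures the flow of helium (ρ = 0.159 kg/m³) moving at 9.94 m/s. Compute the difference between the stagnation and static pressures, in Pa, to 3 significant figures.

Bernoulli between the free stream and the stagnation point: ½ρv² = P_stag − P_static.
ΔP = ½·0.159·9.94² = 7.85 Pa.

ΔP ≈ 7.85 Pa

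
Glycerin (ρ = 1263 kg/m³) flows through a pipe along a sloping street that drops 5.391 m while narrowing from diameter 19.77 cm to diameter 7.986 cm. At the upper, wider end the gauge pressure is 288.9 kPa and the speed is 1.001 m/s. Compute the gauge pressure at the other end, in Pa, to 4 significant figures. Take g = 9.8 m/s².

By continuity, v₂ = v₁·A₁/A₂ = 1.001·(307.0/50.09) = 6.135 m/s.
Energy conservation along the streamline gives P₂ = P₁ − ½ρ(v₂² − v₁²) − ρg(h₂ − h₁).
P₂ = 288900 + ½·1263·(1.001² − 6.135²) − 1263·9.8·(−5.391) = 288900 + (-23130) − (-66730) = 332500 Pa.

332500 Pa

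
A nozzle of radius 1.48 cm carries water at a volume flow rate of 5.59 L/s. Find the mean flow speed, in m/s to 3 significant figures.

v ≈ 8.12 m/s

Q = 5.59 L/s = 0.00559 m³/s.
v = Q/A = 0.00559 / 0.000688 = 8.12 m/s.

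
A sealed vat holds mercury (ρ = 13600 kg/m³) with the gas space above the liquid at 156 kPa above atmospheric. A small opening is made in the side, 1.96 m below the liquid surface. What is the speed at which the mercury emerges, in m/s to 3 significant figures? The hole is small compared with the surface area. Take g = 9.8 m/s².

Take point 1 at the surface (v₁ ≈ 0) and point 2 at the hole (at atmospheric pressure). Bernoulli: P₁ + ρg h = P_atm + ½ρv₂².
With P₁ − P_atm = 156000 Pa, v₂ = √(2gh + 2ΔP/ρ) = √(2·9.8·1.96 + 2·156000/13600) = 7.83 m/s.

v ≈ 7.83 m/s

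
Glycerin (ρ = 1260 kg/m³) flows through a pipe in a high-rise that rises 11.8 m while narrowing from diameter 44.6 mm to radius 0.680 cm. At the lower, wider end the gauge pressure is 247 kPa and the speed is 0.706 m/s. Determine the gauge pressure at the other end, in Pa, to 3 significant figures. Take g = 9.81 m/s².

P₂ ≈ 65100 Pa

Continuity gives A₁v₁ = A₂v₂, so v₂ = (15.6 cm²)/(1.45 cm²) × 0.706 m/s = 7.59 m/s.
Applying Bernoulli between the two ends and solving for P₂: P₂ = P₁ + ½ρ(v₁² − v₂²) − ρgΔh.
P₂ = 247000 + ½·1260·(0.706² − 7.59²) − 1260·9.81·(+11.8) = 247000 + (-36000) − (146000) = 65100 Pa.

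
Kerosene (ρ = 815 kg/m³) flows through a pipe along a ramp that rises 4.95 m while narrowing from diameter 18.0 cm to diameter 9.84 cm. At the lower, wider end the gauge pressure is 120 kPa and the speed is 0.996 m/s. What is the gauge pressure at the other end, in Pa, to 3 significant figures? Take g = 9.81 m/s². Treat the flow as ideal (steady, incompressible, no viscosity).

Continuity gives A₁v₁ = A₂v₂, so v₂ = (254 cm²)/(76.0 cm²) × 0.996 m/s = 3.33 m/s.
Bernoulli: P₁ + ½ρv₁² + ρg h₁ = P₂ + ½ρv₂² + ρg h₂, so P₂ = P₁ + ½ρ(v₁² − v₂²) − ρg(h₂ − h₁).
P₂ = 120000 + ½·815·(0.996² − 3.33²) − 815·9.81·(+4.95) = 120000 + (-4120) − (39600) = 76300 Pa.

P₂ ≈ 76300 Pa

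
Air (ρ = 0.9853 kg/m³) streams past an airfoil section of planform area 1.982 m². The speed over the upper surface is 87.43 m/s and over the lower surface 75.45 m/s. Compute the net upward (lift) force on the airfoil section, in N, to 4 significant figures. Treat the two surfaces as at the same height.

The faster flow above has the lower pressure; Bernoulli (same height) gives ΔP = ½ρ(v_up² − v_low²).
ΔP = ½·0.9853·(87.43² − 75.45²) = 961.3 Pa.
Lift = ΔP · A = 961.3 × 1.982 = 1905 N.

F ≈ 1905 N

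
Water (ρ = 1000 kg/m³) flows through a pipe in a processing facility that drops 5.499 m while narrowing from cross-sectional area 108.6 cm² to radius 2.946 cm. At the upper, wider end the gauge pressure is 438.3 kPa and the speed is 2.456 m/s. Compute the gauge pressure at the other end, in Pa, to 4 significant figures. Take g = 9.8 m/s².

P₂ ≈ 447400 Pa

Continuity gives A₁v₁ = A₂v₂, so v₂ = (108.6 cm²)/(27.27 cm²) × 2.456 m/s = 9.782 m/s.
Energy conservation along the streamline gives P₂ = P₁ − ½ρ(v₂² − v₁²) − ρg(h₂ − h₁).
P₂ = 438300 + ½·1000·(2.456² − 9.782²) − 1000·9.8·(−5.499) = 438300 + (-44830) − (-53890) = 447400 Pa.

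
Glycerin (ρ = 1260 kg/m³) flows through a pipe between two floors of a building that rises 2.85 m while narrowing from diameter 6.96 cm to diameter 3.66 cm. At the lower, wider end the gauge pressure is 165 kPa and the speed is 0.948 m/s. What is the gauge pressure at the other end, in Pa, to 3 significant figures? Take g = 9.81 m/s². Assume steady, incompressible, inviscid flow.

P₂ ≈ 123000 Pa

Continuity gives A₁v₁ = A₂v₂, so v₂ = (38.0 cm²)/(10.5 cm²) × 0.948 m/s = 3.43 m/s.
Bernoulli: P₁ + ½ρv₁² + ρg h₁ = P₂ + ½ρv₂² + ρg h₂, so P₂ = P₁ + ½ρ(v₁² − v₂²) − ρg(h₂ − h₁).
P₂ = 165000 + ½·1260·(0.948² − 3.43²) − 1260·9.81·(+2.85) = 165000 + (-6840) − (35200) = 123000 Pa.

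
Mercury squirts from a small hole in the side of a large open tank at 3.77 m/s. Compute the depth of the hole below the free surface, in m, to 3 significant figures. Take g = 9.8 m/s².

0.725 m

Torricelli: v = √(2gh), so h = v²/(2g).
h = 3.77²/(2·9.8) = 14.2/19.60 = 0.725 m.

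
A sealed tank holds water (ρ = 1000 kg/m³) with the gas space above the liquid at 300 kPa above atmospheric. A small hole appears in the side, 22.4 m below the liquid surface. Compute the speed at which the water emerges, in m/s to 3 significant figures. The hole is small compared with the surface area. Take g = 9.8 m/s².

Take point 1 at the surface (v₁ ≈ 0) and point 2 at the hole (at atmospheric pressure). Bernoulli: P₁ + ρg h = P_atm + ½ρv₂².
With P₁ − P_atm = 300000 Pa, v₂ = √(2gh + 2ΔP/ρ) = √(2·9.8·22.4 + 2·300000/1000) = 32.2 m/s.

v ≈ 32.2 m/s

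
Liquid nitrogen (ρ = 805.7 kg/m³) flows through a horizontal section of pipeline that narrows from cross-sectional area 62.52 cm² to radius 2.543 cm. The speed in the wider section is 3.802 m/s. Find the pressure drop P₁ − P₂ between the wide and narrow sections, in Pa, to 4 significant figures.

ΔP = 49320 Pa

Continuity gives A₁v₁ = A₂v₂, so v₂ = (62.52 cm²)/(20.32 cm²) × 3.802 m/s = 11.70 m/s.
Along the horizontal streamline, P + ½ρv² is constant.
P₁ − P₂ = ½·805.7·(11.70² − 3.802²) = ½·805.7·122.4 = 49320 Pa.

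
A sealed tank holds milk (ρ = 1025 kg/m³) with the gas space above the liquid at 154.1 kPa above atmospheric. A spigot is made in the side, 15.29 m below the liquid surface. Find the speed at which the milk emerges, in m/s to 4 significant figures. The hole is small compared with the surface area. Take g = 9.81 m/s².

24.51 m/s

Take point 1 at the surface (v₁ ≈ 0) and point 2 at the hole (at atmospheric pressure). Bernoulli: P₁ + ρg h = P_atm + ½ρv₂².
With P₁ − P_atm = 154100 Pa, v₂ = √(2gh + 2ΔP/ρ) = √(2·9.81·15.29 + 2·154100/1025) = 24.51 m/s.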